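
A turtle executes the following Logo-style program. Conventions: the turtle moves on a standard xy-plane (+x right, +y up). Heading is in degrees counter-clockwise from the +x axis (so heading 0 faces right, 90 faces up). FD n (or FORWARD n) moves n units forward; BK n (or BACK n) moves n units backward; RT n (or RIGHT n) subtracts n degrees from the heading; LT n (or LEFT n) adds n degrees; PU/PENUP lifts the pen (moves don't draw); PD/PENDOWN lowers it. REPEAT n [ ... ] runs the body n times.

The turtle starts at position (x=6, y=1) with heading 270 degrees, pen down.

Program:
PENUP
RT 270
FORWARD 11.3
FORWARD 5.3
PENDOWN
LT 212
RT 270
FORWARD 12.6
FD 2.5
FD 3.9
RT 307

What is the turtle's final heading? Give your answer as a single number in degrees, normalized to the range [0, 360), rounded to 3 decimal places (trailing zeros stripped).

Executing turtle program step by step:
Start: pos=(6,1), heading=270, pen down
PU: pen up
RT 270: heading 270 -> 0
FD 11.3: (6,1) -> (17.3,1) [heading=0, move]
FD 5.3: (17.3,1) -> (22.6,1) [heading=0, move]
PD: pen down
LT 212: heading 0 -> 212
RT 270: heading 212 -> 302
FD 12.6: (22.6,1) -> (29.277,-9.685) [heading=302, draw]
FD 2.5: (29.277,-9.685) -> (30.602,-11.806) [heading=302, draw]
FD 3.9: (30.602,-11.806) -> (32.668,-15.113) [heading=302, draw]
RT 307: heading 302 -> 355
Final: pos=(32.668,-15.113), heading=355, 3 segment(s) drawn

Answer: 355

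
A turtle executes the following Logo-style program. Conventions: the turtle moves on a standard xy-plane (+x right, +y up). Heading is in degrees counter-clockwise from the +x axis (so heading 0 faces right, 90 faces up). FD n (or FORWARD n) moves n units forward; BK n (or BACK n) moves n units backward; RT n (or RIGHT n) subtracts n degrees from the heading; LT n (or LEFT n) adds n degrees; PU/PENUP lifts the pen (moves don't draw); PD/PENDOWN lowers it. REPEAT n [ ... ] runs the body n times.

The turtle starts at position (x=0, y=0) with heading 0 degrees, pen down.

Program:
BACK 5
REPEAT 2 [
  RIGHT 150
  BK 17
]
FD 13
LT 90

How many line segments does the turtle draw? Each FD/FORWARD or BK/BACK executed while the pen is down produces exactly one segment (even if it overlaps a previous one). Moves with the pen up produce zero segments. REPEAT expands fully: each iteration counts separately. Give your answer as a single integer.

Answer: 4

Derivation:
Executing turtle program step by step:
Start: pos=(0,0), heading=0, pen down
BK 5: (0,0) -> (-5,0) [heading=0, draw]
REPEAT 2 [
  -- iteration 1/2 --
  RT 150: heading 0 -> 210
  BK 17: (-5,0) -> (9.722,8.5) [heading=210, draw]
  -- iteration 2/2 --
  RT 150: heading 210 -> 60
  BK 17: (9.722,8.5) -> (1.222,-6.222) [heading=60, draw]
]
FD 13: (1.222,-6.222) -> (7.722,5.036) [heading=60, draw]
LT 90: heading 60 -> 150
Final: pos=(7.722,5.036), heading=150, 4 segment(s) drawn
Segments drawn: 4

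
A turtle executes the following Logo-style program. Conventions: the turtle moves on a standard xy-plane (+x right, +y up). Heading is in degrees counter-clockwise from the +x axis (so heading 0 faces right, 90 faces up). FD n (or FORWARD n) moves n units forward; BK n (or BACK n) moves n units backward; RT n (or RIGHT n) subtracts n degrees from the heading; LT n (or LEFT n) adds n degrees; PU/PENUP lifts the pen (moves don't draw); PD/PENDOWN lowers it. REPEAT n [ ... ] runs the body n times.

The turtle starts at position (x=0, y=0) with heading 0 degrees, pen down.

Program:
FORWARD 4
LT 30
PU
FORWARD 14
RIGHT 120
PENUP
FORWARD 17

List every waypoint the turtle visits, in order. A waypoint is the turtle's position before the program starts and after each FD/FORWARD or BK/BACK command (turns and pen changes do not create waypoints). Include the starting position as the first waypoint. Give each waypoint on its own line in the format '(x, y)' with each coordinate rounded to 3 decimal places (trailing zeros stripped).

Executing turtle program step by step:
Start: pos=(0,0), heading=0, pen down
FD 4: (0,0) -> (4,0) [heading=0, draw]
LT 30: heading 0 -> 30
PU: pen up
FD 14: (4,0) -> (16.124,7) [heading=30, move]
RT 120: heading 30 -> 270
PU: pen up
FD 17: (16.124,7) -> (16.124,-10) [heading=270, move]
Final: pos=(16.124,-10), heading=270, 1 segment(s) drawn
Waypoints (4 total):
(0, 0)
(4, 0)
(16.124, 7)
(16.124, -10)

Answer: (0, 0)
(4, 0)
(16.124, 7)
(16.124, -10)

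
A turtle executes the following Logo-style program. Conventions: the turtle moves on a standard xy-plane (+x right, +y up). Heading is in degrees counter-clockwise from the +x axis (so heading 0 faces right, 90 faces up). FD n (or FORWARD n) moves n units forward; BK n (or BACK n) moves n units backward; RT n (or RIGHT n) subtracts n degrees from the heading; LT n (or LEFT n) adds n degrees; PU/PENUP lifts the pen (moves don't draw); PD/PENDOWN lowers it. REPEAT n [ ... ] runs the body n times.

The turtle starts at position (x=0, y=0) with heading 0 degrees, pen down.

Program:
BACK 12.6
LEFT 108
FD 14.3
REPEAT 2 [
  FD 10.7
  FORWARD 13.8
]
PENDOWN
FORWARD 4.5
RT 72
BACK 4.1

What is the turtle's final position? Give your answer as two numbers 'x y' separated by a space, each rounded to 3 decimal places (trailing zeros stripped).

Answer: -36.868 62.072

Derivation:
Executing turtle program step by step:
Start: pos=(0,0), heading=0, pen down
BK 12.6: (0,0) -> (-12.6,0) [heading=0, draw]
LT 108: heading 0 -> 108
FD 14.3: (-12.6,0) -> (-17.019,13.6) [heading=108, draw]
REPEAT 2 [
  -- iteration 1/2 --
  FD 10.7: (-17.019,13.6) -> (-20.325,23.776) [heading=108, draw]
  FD 13.8: (-20.325,23.776) -> (-24.59,36.901) [heading=108, draw]
  -- iteration 2/2 --
  FD 10.7: (-24.59,36.901) -> (-27.896,47.077) [heading=108, draw]
  FD 13.8: (-27.896,47.077) -> (-32.161,60.202) [heading=108, draw]
]
PD: pen down
FD 4.5: (-32.161,60.202) -> (-33.551,64.482) [heading=108, draw]
RT 72: heading 108 -> 36
BK 4.1: (-33.551,64.482) -> (-36.868,62.072) [heading=36, draw]
Final: pos=(-36.868,62.072), heading=36, 8 segment(s) drawn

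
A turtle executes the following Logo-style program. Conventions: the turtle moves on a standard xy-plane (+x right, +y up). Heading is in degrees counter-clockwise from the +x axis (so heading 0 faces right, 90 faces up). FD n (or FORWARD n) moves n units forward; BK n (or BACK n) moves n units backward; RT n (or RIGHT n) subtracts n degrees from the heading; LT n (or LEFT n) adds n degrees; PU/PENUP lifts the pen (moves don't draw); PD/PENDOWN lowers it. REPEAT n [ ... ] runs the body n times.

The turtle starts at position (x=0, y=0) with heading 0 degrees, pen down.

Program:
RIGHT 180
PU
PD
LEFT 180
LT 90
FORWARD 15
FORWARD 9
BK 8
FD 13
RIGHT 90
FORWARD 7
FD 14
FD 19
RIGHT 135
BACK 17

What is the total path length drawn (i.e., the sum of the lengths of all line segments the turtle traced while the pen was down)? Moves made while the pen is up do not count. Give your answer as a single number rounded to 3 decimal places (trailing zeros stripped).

Answer: 102

Derivation:
Executing turtle program step by step:
Start: pos=(0,0), heading=0, pen down
RT 180: heading 0 -> 180
PU: pen up
PD: pen down
LT 180: heading 180 -> 0
LT 90: heading 0 -> 90
FD 15: (0,0) -> (0,15) [heading=90, draw]
FD 9: (0,15) -> (0,24) [heading=90, draw]
BK 8: (0,24) -> (0,16) [heading=90, draw]
FD 13: (0,16) -> (0,29) [heading=90, draw]
RT 90: heading 90 -> 0
FD 7: (0,29) -> (7,29) [heading=0, draw]
FD 14: (7,29) -> (21,29) [heading=0, draw]
FD 19: (21,29) -> (40,29) [heading=0, draw]
RT 135: heading 0 -> 225
BK 17: (40,29) -> (52.021,41.021) [heading=225, draw]
Final: pos=(52.021,41.021), heading=225, 8 segment(s) drawn

Segment lengths:
  seg 1: (0,0) -> (0,15), length = 15
  seg 2: (0,15) -> (0,24), length = 9
  seg 3: (0,24) -> (0,16), length = 8
  seg 4: (0,16) -> (0,29), length = 13
  seg 5: (0,29) -> (7,29), length = 7
  seg 6: (7,29) -> (21,29), length = 14
  seg 7: (21,29) -> (40,29), length = 19
  seg 8: (40,29) -> (52.021,41.021), length = 17
Total = 102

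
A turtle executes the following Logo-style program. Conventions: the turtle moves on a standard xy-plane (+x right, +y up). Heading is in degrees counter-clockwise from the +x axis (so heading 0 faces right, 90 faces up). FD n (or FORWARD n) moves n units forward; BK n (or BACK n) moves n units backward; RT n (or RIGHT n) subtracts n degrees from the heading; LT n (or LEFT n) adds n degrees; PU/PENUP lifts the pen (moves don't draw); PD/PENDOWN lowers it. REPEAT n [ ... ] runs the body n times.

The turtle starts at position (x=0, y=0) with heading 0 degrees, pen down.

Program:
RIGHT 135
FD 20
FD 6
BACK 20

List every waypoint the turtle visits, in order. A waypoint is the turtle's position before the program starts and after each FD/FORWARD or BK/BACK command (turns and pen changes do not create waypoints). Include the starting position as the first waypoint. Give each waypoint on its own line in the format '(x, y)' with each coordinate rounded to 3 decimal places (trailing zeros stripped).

Executing turtle program step by step:
Start: pos=(0,0), heading=0, pen down
RT 135: heading 0 -> 225
FD 20: (0,0) -> (-14.142,-14.142) [heading=225, draw]
FD 6: (-14.142,-14.142) -> (-18.385,-18.385) [heading=225, draw]
BK 20: (-18.385,-18.385) -> (-4.243,-4.243) [heading=225, draw]
Final: pos=(-4.243,-4.243), heading=225, 3 segment(s) drawn
Waypoints (4 total):
(0, 0)
(-14.142, -14.142)
(-18.385, -18.385)
(-4.243, -4.243)

Answer: (0, 0)
(-14.142, -14.142)
(-18.385, -18.385)
(-4.243, -4.243)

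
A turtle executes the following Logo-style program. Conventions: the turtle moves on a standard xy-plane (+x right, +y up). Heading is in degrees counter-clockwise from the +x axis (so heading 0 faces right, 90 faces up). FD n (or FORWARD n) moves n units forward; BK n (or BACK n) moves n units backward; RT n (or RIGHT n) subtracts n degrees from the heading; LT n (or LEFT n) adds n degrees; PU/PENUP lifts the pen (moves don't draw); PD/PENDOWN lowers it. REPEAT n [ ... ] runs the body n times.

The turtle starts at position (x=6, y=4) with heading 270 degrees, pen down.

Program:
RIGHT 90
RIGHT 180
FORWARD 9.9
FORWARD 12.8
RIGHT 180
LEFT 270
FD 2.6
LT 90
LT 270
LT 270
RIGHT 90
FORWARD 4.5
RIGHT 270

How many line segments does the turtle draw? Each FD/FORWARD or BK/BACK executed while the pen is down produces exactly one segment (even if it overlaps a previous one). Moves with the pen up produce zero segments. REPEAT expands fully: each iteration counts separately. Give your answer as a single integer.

Executing turtle program step by step:
Start: pos=(6,4), heading=270, pen down
RT 90: heading 270 -> 180
RT 180: heading 180 -> 0
FD 9.9: (6,4) -> (15.9,4) [heading=0, draw]
FD 12.8: (15.9,4) -> (28.7,4) [heading=0, draw]
RT 180: heading 0 -> 180
LT 270: heading 180 -> 90
FD 2.6: (28.7,4) -> (28.7,6.6) [heading=90, draw]
LT 90: heading 90 -> 180
LT 270: heading 180 -> 90
LT 270: heading 90 -> 0
RT 90: heading 0 -> 270
FD 4.5: (28.7,6.6) -> (28.7,2.1) [heading=270, draw]
RT 270: heading 270 -> 0
Final: pos=(28.7,2.1), heading=0, 4 segment(s) drawn
Segments drawn: 4

Answer: 4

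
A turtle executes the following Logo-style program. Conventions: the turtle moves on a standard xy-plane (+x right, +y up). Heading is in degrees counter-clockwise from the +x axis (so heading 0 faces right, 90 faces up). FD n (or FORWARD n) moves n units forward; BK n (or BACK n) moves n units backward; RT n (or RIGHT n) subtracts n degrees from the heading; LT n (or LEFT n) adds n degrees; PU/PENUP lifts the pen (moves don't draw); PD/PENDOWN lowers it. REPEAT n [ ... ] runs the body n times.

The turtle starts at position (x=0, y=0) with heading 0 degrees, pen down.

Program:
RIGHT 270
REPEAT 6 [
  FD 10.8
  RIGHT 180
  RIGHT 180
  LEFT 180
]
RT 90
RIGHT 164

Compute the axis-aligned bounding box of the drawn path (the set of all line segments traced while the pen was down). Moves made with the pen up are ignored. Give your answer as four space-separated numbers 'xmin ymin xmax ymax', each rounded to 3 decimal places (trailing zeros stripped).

Answer: 0 0 0 10.8

Derivation:
Executing turtle program step by step:
Start: pos=(0,0), heading=0, pen down
RT 270: heading 0 -> 90
REPEAT 6 [
  -- iteration 1/6 --
  FD 10.8: (0,0) -> (0,10.8) [heading=90, draw]
  RT 180: heading 90 -> 270
  RT 180: heading 270 -> 90
  LT 180: heading 90 -> 270
  -- iteration 2/6 --
  FD 10.8: (0,10.8) -> (0,0) [heading=270, draw]
  RT 180: heading 270 -> 90
  RT 180: heading 90 -> 270
  LT 180: heading 270 -> 90
  -- iteration 3/6 --
  FD 10.8: (0,0) -> (0,10.8) [heading=90, draw]
  RT 180: heading 90 -> 270
  RT 180: heading 270 -> 90
  LT 180: heading 90 -> 270
  -- iteration 4/6 --
  FD 10.8: (0,10.8) -> (0,0) [heading=270, draw]
  RT 180: heading 270 -> 90
  RT 180: heading 90 -> 270
  LT 180: heading 270 -> 90
  -- iteration 5/6 --
  FD 10.8: (0,0) -> (0,10.8) [heading=90, draw]
  RT 180: heading 90 -> 270
  RT 180: heading 270 -> 90
  LT 180: heading 90 -> 270
  -- iteration 6/6 --
  FD 10.8: (0,10.8) -> (0,0) [heading=270, draw]
  RT 180: heading 270 -> 90
  RT 180: heading 90 -> 270
  LT 180: heading 270 -> 90
]
RT 90: heading 90 -> 0
RT 164: heading 0 -> 196
Final: pos=(0,0), heading=196, 6 segment(s) drawn

Segment endpoints: x in {0, 0, 0, 0, 0, 0, 0}, y in {0, 10.8}
xmin=0, ymin=0, xmax=0, ymax=10.8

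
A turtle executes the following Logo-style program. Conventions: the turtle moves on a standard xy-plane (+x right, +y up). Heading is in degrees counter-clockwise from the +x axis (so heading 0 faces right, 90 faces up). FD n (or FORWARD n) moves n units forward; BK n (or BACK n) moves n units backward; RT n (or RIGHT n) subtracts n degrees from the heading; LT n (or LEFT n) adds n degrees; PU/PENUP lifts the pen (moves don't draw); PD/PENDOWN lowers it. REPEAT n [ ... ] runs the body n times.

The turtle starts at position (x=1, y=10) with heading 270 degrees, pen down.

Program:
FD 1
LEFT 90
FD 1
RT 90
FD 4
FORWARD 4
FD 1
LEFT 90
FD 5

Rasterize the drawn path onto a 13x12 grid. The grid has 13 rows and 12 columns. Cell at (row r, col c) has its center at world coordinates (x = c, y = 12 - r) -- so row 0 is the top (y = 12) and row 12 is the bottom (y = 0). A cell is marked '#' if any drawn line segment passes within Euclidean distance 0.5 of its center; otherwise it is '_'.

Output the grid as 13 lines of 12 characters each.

Segment 0: (1,10) -> (1,9)
Segment 1: (1,9) -> (2,9)
Segment 2: (2,9) -> (2,5)
Segment 3: (2,5) -> (2,1)
Segment 4: (2,1) -> (2,0)
Segment 5: (2,0) -> (7,-0)

Answer: ____________
____________
_#__________
_##_________
__#_________
__#_________
__#_________
__#_________
__#_________
__#_________
__#_________
__#_________
__######____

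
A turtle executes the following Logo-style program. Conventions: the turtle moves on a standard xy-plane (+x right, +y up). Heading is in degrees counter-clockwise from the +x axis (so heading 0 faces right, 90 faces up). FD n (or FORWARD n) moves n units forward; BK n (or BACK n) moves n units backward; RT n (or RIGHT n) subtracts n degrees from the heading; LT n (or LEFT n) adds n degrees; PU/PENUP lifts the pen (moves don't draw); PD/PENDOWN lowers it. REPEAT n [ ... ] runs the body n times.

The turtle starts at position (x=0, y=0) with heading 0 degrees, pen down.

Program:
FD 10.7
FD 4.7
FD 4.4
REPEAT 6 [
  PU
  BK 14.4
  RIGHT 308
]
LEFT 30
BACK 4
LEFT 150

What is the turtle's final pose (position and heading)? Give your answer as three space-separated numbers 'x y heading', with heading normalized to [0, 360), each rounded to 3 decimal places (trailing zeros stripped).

Executing turtle program step by step:
Start: pos=(0,0), heading=0, pen down
FD 10.7: (0,0) -> (10.7,0) [heading=0, draw]
FD 4.7: (10.7,0) -> (15.4,0) [heading=0, draw]
FD 4.4: (15.4,0) -> (19.8,0) [heading=0, draw]
REPEAT 6 [
  -- iteration 1/6 --
  PU: pen up
  BK 14.4: (19.8,0) -> (5.4,0) [heading=0, move]
  RT 308: heading 0 -> 52
  -- iteration 2/6 --
  PU: pen up
  BK 14.4: (5.4,0) -> (-3.466,-11.347) [heading=52, move]
  RT 308: heading 52 -> 104
  -- iteration 3/6 --
  PU: pen up
  BK 14.4: (-3.466,-11.347) -> (0.018,-25.32) [heading=104, move]
  RT 308: heading 104 -> 156
  -- iteration 4/6 --
  PU: pen up
  BK 14.4: (0.018,-25.32) -> (13.173,-31.177) [heading=156, move]
  RT 308: heading 156 -> 208
  -- iteration 5/6 --
  PU: pen up
  BK 14.4: (13.173,-31.177) -> (25.888,-24.416) [heading=208, move]
  RT 308: heading 208 -> 260
  -- iteration 6/6 --
  PU: pen up
  BK 14.4: (25.888,-24.416) -> (28.388,-10.235) [heading=260, move]
  RT 308: heading 260 -> 312
]
LT 30: heading 312 -> 342
BK 4: (28.388,-10.235) -> (24.584,-8.999) [heading=342, move]
LT 150: heading 342 -> 132
Final: pos=(24.584,-8.999), heading=132, 3 segment(s) drawn

Answer: 24.584 -8.999 132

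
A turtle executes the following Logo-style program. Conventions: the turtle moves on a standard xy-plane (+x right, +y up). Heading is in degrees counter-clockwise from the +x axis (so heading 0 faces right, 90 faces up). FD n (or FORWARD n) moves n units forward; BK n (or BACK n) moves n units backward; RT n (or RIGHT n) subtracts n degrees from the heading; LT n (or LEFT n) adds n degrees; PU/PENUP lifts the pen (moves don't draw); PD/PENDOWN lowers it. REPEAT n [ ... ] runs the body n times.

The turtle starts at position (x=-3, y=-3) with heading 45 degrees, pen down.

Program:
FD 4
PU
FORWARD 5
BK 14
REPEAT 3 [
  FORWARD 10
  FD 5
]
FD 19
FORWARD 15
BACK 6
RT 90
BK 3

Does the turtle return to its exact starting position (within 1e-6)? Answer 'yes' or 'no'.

Executing turtle program step by step:
Start: pos=(-3,-3), heading=45, pen down
FD 4: (-3,-3) -> (-0.172,-0.172) [heading=45, draw]
PU: pen up
FD 5: (-0.172,-0.172) -> (3.364,3.364) [heading=45, move]
BK 14: (3.364,3.364) -> (-6.536,-6.536) [heading=45, move]
REPEAT 3 [
  -- iteration 1/3 --
  FD 10: (-6.536,-6.536) -> (0.536,0.536) [heading=45, move]
  FD 5: (0.536,0.536) -> (4.071,4.071) [heading=45, move]
  -- iteration 2/3 --
  FD 10: (4.071,4.071) -> (11.142,11.142) [heading=45, move]
  FD 5: (11.142,11.142) -> (14.678,14.678) [heading=45, move]
  -- iteration 3/3 --
  FD 10: (14.678,14.678) -> (21.749,21.749) [heading=45, move]
  FD 5: (21.749,21.749) -> (25.284,25.284) [heading=45, move]
]
FD 19: (25.284,25.284) -> (38.719,38.719) [heading=45, move]
FD 15: (38.719,38.719) -> (49.326,49.326) [heading=45, move]
BK 6: (49.326,49.326) -> (45.083,45.083) [heading=45, move]
RT 90: heading 45 -> 315
BK 3: (45.083,45.083) -> (42.962,47.205) [heading=315, move]
Final: pos=(42.962,47.205), heading=315, 1 segment(s) drawn

Start position: (-3, -3)
Final position: (42.962, 47.205)
Distance = 68.066; >= 1e-6 -> NOT closed

Answer: no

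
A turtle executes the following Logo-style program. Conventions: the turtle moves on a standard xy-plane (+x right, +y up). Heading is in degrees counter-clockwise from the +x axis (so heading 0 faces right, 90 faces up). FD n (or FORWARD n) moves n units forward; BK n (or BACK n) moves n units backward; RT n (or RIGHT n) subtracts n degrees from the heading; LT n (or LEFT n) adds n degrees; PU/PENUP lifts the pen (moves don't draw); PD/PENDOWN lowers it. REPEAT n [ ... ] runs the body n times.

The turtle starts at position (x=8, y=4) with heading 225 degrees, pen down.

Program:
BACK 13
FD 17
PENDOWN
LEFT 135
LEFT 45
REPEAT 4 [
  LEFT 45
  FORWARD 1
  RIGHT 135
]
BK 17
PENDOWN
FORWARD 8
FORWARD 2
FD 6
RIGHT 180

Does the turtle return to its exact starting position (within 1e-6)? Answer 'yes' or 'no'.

Answer: no

Derivation:
Executing turtle program step by step:
Start: pos=(8,4), heading=225, pen down
BK 13: (8,4) -> (17.192,13.192) [heading=225, draw]
FD 17: (17.192,13.192) -> (5.172,1.172) [heading=225, draw]
PD: pen down
LT 135: heading 225 -> 0
LT 45: heading 0 -> 45
REPEAT 4 [
  -- iteration 1/4 --
  LT 45: heading 45 -> 90
  FD 1: (5.172,1.172) -> (5.172,2.172) [heading=90, draw]
  RT 135: heading 90 -> 315
  -- iteration 2/4 --
  LT 45: heading 315 -> 0
  FD 1: (5.172,2.172) -> (6.172,2.172) [heading=0, draw]
  RT 135: heading 0 -> 225
  -- iteration 3/4 --
  LT 45: heading 225 -> 270
  FD 1: (6.172,2.172) -> (6.172,1.172) [heading=270, draw]
  RT 135: heading 270 -> 135
  -- iteration 4/4 --
  LT 45: heading 135 -> 180
  FD 1: (6.172,1.172) -> (5.172,1.172) [heading=180, draw]
  RT 135: heading 180 -> 45
]
BK 17: (5.172,1.172) -> (-6.849,-10.849) [heading=45, draw]
PD: pen down
FD 8: (-6.849,-10.849) -> (-1.192,-5.192) [heading=45, draw]
FD 2: (-1.192,-5.192) -> (0.222,-3.778) [heading=45, draw]
FD 6: (0.222,-3.778) -> (4.464,0.464) [heading=45, draw]
RT 180: heading 45 -> 225
Final: pos=(4.464,0.464), heading=225, 10 segment(s) drawn

Start position: (8, 4)
Final position: (4.464, 0.464)
Distance = 5; >= 1e-6 -> NOT closed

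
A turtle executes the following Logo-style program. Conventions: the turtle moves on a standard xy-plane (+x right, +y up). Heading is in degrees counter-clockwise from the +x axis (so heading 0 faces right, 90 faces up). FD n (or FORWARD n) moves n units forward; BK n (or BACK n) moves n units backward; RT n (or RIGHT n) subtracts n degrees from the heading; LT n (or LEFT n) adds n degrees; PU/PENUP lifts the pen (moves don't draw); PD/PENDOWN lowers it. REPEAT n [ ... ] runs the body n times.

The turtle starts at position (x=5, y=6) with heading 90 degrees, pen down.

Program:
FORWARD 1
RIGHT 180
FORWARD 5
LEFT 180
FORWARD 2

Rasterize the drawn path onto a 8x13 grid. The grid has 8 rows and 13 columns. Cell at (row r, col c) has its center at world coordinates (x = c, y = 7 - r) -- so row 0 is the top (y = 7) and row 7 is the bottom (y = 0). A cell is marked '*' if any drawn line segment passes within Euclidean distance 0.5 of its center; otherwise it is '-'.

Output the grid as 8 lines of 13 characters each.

Segment 0: (5,6) -> (5,7)
Segment 1: (5,7) -> (5,2)
Segment 2: (5,2) -> (5,4)

Answer: -----*-------
-----*-------
-----*-------
-----*-------
-----*-------
-----*-------
-------------
-------------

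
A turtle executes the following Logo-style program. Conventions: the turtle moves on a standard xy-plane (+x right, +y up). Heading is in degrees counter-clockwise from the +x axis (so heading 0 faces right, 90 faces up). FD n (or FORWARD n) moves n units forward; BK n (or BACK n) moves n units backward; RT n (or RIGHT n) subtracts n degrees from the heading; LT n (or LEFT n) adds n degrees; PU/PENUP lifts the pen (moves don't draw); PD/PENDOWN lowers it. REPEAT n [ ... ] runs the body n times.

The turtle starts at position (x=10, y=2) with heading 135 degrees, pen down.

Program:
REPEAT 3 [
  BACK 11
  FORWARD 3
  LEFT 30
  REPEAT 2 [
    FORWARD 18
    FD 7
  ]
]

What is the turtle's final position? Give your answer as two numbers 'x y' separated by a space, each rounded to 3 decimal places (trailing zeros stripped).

Executing turtle program step by step:
Start: pos=(10,2), heading=135, pen down
REPEAT 3 [
  -- iteration 1/3 --
  BK 11: (10,2) -> (17.778,-5.778) [heading=135, draw]
  FD 3: (17.778,-5.778) -> (15.657,-3.657) [heading=135, draw]
  LT 30: heading 135 -> 165
  REPEAT 2 [
    -- iteration 1/2 --
    FD 18: (15.657,-3.657) -> (-1.73,1.002) [heading=165, draw]
    FD 7: (-1.73,1.002) -> (-8.491,2.814) [heading=165, draw]
    -- iteration 2/2 --
    FD 18: (-8.491,2.814) -> (-25.878,7.472) [heading=165, draw]
    FD 7: (-25.878,7.472) -> (-32.639,9.284) [heading=165, draw]
  ]
  -- iteration 2/3 --
  BK 11: (-32.639,9.284) -> (-22.014,6.437) [heading=165, draw]
  FD 3: (-22.014,6.437) -> (-24.912,7.214) [heading=165, draw]
  LT 30: heading 165 -> 195
  REPEAT 2 [
    -- iteration 1/2 --
    FD 18: (-24.912,7.214) -> (-42.299,2.555) [heading=195, draw]
    FD 7: (-42.299,2.555) -> (-49.06,0.743) [heading=195, draw]
    -- iteration 2/2 --
    FD 18: (-49.06,0.743) -> (-66.447,-3.916) [heading=195, draw]
    FD 7: (-66.447,-3.916) -> (-73.208,-5.727) [heading=195, draw]
  ]
  -- iteration 3/3 --
  BK 11: (-73.208,-5.727) -> (-62.583,-2.88) [heading=195, draw]
  FD 3: (-62.583,-2.88) -> (-65.481,-3.657) [heading=195, draw]
  LT 30: heading 195 -> 225
  REPEAT 2 [
    -- iteration 1/2 --
    FD 18: (-65.481,-3.657) -> (-78.209,-16.385) [heading=225, draw]
    FD 7: (-78.209,-16.385) -> (-83.159,-21.335) [heading=225, draw]
    -- iteration 2/2 --
    FD 18: (-83.159,-21.335) -> (-95.887,-34.062) [heading=225, draw]
    FD 7: (-95.887,-34.062) -> (-100.836,-39.012) [heading=225, draw]
  ]
]
Final: pos=(-100.836,-39.012), heading=225, 18 segment(s) drawn

Answer: -100.836 -39.012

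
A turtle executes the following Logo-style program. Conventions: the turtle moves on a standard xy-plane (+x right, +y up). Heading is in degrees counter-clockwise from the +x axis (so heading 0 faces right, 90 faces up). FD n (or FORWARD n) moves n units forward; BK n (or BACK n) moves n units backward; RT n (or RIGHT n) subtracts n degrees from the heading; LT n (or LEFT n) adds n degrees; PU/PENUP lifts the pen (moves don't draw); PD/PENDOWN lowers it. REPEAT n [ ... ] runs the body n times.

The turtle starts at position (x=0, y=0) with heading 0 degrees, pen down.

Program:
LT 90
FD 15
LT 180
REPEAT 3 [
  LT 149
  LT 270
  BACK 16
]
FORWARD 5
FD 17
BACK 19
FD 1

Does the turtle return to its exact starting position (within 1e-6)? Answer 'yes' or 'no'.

Answer: no

Derivation:
Executing turtle program step by step:
Start: pos=(0,0), heading=0, pen down
LT 90: heading 0 -> 90
FD 15: (0,0) -> (0,15) [heading=90, draw]
LT 180: heading 90 -> 270
REPEAT 3 [
  -- iteration 1/3 --
  LT 149: heading 270 -> 59
  LT 270: heading 59 -> 329
  BK 16: (0,15) -> (-13.715,23.241) [heading=329, draw]
  -- iteration 2/3 --
  LT 149: heading 329 -> 118
  LT 270: heading 118 -> 28
  BK 16: (-13.715,23.241) -> (-27.842,15.729) [heading=28, draw]
  -- iteration 3/3 --
  LT 149: heading 28 -> 177
  LT 270: heading 177 -> 87
  BK 16: (-27.842,15.729) -> (-28.679,-0.249) [heading=87, draw]
]
FD 5: (-28.679,-0.249) -> (-28.418,4.744) [heading=87, draw]
FD 17: (-28.418,4.744) -> (-27.528,21.721) [heading=87, draw]
BK 19: (-27.528,21.721) -> (-28.522,2.747) [heading=87, draw]
FD 1: (-28.522,2.747) -> (-28.47,3.746) [heading=87, draw]
Final: pos=(-28.47,3.746), heading=87, 8 segment(s) drawn

Start position: (0, 0)
Final position: (-28.47, 3.746)
Distance = 28.715; >= 1e-6 -> NOT closed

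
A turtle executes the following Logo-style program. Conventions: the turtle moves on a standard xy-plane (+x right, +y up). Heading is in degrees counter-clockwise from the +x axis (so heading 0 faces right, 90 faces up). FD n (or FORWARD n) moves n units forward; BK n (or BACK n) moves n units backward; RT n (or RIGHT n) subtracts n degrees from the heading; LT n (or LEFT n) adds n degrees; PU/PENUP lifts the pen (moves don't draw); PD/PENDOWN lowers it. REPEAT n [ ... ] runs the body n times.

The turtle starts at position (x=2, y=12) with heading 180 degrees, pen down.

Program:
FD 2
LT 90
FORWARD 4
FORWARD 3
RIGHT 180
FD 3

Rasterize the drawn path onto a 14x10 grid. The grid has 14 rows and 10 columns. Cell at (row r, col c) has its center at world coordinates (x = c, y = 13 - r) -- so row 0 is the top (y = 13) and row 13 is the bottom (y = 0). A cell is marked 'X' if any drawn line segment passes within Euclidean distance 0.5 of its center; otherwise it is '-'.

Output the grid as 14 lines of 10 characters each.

Segment 0: (2,12) -> (0,12)
Segment 1: (0,12) -> (-0,8)
Segment 2: (-0,8) -> (-0,5)
Segment 3: (-0,5) -> (-0,8)

Answer: ----------
XXX-------
X---------
X---------
X---------
X---------
X---------
X---------
X---------
----------
----------
----------
----------
----------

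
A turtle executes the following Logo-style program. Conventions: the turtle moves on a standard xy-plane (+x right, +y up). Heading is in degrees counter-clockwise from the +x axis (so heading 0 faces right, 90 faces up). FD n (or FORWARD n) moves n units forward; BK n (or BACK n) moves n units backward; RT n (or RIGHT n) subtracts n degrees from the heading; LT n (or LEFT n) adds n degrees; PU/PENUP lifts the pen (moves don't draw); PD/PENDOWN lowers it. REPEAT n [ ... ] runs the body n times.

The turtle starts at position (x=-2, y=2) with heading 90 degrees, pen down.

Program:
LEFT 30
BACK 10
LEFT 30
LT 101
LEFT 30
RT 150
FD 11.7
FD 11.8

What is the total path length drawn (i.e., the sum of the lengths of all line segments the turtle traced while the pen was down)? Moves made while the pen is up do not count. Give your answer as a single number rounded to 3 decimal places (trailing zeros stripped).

Executing turtle program step by step:
Start: pos=(-2,2), heading=90, pen down
LT 30: heading 90 -> 120
BK 10: (-2,2) -> (3,-6.66) [heading=120, draw]
LT 30: heading 120 -> 150
LT 101: heading 150 -> 251
LT 30: heading 251 -> 281
RT 150: heading 281 -> 131
FD 11.7: (3,-6.66) -> (-4.676,2.17) [heading=131, draw]
FD 11.8: (-4.676,2.17) -> (-12.417,11.075) [heading=131, draw]
Final: pos=(-12.417,11.075), heading=131, 3 segment(s) drawn

Segment lengths:
  seg 1: (-2,2) -> (3,-6.66), length = 10
  seg 2: (3,-6.66) -> (-4.676,2.17), length = 11.7
  seg 3: (-4.676,2.17) -> (-12.417,11.075), length = 11.8
Total = 33.5

Answer: 33.5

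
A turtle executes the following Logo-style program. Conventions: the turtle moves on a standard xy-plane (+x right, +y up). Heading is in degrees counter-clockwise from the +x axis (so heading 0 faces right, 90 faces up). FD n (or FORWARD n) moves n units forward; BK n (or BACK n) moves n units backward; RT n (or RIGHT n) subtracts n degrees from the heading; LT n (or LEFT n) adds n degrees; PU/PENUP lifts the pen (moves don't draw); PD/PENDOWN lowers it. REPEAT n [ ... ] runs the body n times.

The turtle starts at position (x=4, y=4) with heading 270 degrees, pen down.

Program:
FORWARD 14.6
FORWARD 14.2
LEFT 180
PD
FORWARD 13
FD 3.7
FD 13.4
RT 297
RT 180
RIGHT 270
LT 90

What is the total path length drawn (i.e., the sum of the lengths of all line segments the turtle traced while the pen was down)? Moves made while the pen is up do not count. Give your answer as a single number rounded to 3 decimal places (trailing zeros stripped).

Executing turtle program step by step:
Start: pos=(4,4), heading=270, pen down
FD 14.6: (4,4) -> (4,-10.6) [heading=270, draw]
FD 14.2: (4,-10.6) -> (4,-24.8) [heading=270, draw]
LT 180: heading 270 -> 90
PD: pen down
FD 13: (4,-24.8) -> (4,-11.8) [heading=90, draw]
FD 3.7: (4,-11.8) -> (4,-8.1) [heading=90, draw]
FD 13.4: (4,-8.1) -> (4,5.3) [heading=90, draw]
RT 297: heading 90 -> 153
RT 180: heading 153 -> 333
RT 270: heading 333 -> 63
LT 90: heading 63 -> 153
Final: pos=(4,5.3), heading=153, 5 segment(s) drawn

Segment lengths:
  seg 1: (4,4) -> (4,-10.6), length = 14.6
  seg 2: (4,-10.6) -> (4,-24.8), length = 14.2
  seg 3: (4,-24.8) -> (4,-11.8), length = 13
  seg 4: (4,-11.8) -> (4,-8.1), length = 3.7
  seg 5: (4,-8.1) -> (4,5.3), length = 13.4
Total = 58.9

Answer: 58.9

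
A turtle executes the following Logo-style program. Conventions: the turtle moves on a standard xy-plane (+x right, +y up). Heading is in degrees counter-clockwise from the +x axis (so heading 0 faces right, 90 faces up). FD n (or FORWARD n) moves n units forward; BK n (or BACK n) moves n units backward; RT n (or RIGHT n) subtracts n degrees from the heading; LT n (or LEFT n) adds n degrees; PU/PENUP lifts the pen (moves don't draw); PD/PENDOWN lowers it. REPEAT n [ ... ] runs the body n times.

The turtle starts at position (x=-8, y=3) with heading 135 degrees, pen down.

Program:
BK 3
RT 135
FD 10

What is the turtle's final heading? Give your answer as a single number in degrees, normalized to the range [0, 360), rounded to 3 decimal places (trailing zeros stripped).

Answer: 0

Derivation:
Executing turtle program step by step:
Start: pos=(-8,3), heading=135, pen down
BK 3: (-8,3) -> (-5.879,0.879) [heading=135, draw]
RT 135: heading 135 -> 0
FD 10: (-5.879,0.879) -> (4.121,0.879) [heading=0, draw]
Final: pos=(4.121,0.879), heading=0, 2 segment(s) drawn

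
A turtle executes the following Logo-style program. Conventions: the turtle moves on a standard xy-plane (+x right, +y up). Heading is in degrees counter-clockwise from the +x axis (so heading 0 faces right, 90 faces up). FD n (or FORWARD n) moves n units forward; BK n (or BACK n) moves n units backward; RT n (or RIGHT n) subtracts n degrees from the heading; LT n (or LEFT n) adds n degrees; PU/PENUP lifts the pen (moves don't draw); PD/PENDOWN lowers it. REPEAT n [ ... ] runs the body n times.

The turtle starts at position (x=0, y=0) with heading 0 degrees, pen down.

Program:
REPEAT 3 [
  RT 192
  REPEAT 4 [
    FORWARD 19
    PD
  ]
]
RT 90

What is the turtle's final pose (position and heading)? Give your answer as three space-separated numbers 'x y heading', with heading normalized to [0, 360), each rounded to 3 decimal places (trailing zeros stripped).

Answer: -66.395 29.561 54

Derivation:
Executing turtle program step by step:
Start: pos=(0,0), heading=0, pen down
REPEAT 3 [
  -- iteration 1/3 --
  RT 192: heading 0 -> 168
  REPEAT 4 [
    -- iteration 1/4 --
    FD 19: (0,0) -> (-18.585,3.95) [heading=168, draw]
    PD: pen down
    -- iteration 2/4 --
    FD 19: (-18.585,3.95) -> (-37.17,7.901) [heading=168, draw]
    PD: pen down
    -- iteration 3/4 --
    FD 19: (-37.17,7.901) -> (-55.754,11.851) [heading=168, draw]
    PD: pen down
    -- iteration 4/4 --
    FD 19: (-55.754,11.851) -> (-74.339,15.801) [heading=168, draw]
    PD: pen down
  ]
  -- iteration 2/3 --
  RT 192: heading 168 -> 336
  REPEAT 4 [
    -- iteration 1/4 --
    FD 19: (-74.339,15.801) -> (-56.982,8.073) [heading=336, draw]
    PD: pen down
    -- iteration 2/4 --
    FD 19: (-56.982,8.073) -> (-39.624,0.345) [heading=336, draw]
    PD: pen down
    -- iteration 3/4 --
    FD 19: (-39.624,0.345) -> (-22.267,-7.383) [heading=336, draw]
    PD: pen down
    -- iteration 4/4 --
    FD 19: (-22.267,-7.383) -> (-4.91,-15.111) [heading=336, draw]
    PD: pen down
  ]
  -- iteration 3/3 --
  RT 192: heading 336 -> 144
  REPEAT 4 [
    -- iteration 1/4 --
    FD 19: (-4.91,-15.111) -> (-20.281,-3.943) [heading=144, draw]
    PD: pen down
    -- iteration 2/4 --
    FD 19: (-20.281,-3.943) -> (-35.652,7.225) [heading=144, draw]
    PD: pen down
    -- iteration 3/4 --
    FD 19: (-35.652,7.225) -> (-51.024,18.393) [heading=144, draw]
    PD: pen down
    -- iteration 4/4 --
    FD 19: (-51.024,18.393) -> (-66.395,29.561) [heading=144, draw]
    PD: pen down
  ]
]
RT 90: heading 144 -> 54
Final: pos=(-66.395,29.561), heading=54, 12 segment(s) drawn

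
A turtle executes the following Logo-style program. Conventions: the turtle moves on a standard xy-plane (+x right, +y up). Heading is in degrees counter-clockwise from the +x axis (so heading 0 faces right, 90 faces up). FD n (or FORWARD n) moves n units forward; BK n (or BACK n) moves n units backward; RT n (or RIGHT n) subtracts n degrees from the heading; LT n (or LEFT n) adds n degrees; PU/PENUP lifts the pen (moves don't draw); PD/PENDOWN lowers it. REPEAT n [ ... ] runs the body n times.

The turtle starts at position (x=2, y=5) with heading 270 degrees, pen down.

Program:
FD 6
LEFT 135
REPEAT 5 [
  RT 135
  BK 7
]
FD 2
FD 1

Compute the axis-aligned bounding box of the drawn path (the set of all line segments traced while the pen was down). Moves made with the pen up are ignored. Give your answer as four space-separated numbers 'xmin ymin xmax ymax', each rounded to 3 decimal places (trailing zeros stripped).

Answer: -0.05 -1 6.95 6

Derivation:
Executing turtle program step by step:
Start: pos=(2,5), heading=270, pen down
FD 6: (2,5) -> (2,-1) [heading=270, draw]
LT 135: heading 270 -> 45
REPEAT 5 [
  -- iteration 1/5 --
  RT 135: heading 45 -> 270
  BK 7: (2,-1) -> (2,6) [heading=270, draw]
  -- iteration 2/5 --
  RT 135: heading 270 -> 135
  BK 7: (2,6) -> (6.95,1.05) [heading=135, draw]
  -- iteration 3/5 --
  RT 135: heading 135 -> 0
  BK 7: (6.95,1.05) -> (-0.05,1.05) [heading=0, draw]
  -- iteration 4/5 --
  RT 135: heading 0 -> 225
  BK 7: (-0.05,1.05) -> (4.899,6) [heading=225, draw]
  -- iteration 5/5 --
  RT 135: heading 225 -> 90
  BK 7: (4.899,6) -> (4.899,-1) [heading=90, draw]
]
FD 2: (4.899,-1) -> (4.899,1) [heading=90, draw]
FD 1: (4.899,1) -> (4.899,2) [heading=90, draw]
Final: pos=(4.899,2), heading=90, 8 segment(s) drawn

Segment endpoints: x in {-0.05, 2, 2, 4.899, 4.899, 6.95}, y in {-1, 1, 1.05, 2, 5, 6}
xmin=-0.05, ymin=-1, xmax=6.95, ymax=6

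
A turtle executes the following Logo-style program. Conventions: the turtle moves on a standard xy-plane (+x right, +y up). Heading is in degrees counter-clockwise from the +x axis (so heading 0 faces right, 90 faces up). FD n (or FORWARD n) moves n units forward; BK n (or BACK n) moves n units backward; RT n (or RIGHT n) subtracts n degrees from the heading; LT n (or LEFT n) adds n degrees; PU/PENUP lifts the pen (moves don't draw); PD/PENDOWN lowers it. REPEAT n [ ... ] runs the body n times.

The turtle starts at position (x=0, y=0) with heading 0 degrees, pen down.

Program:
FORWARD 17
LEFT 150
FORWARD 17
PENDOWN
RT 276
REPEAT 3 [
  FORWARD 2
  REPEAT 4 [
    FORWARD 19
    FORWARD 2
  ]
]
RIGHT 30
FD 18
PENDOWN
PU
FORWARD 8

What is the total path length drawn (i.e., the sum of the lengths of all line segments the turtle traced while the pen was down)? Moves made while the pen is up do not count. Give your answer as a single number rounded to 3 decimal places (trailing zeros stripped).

Answer: 310

Derivation:
Executing turtle program step by step:
Start: pos=(0,0), heading=0, pen down
FD 17: (0,0) -> (17,0) [heading=0, draw]
LT 150: heading 0 -> 150
FD 17: (17,0) -> (2.278,8.5) [heading=150, draw]
PD: pen down
RT 276: heading 150 -> 234
REPEAT 3 [
  -- iteration 1/3 --
  FD 2: (2.278,8.5) -> (1.102,6.882) [heading=234, draw]
  REPEAT 4 [
    -- iteration 1/4 --
    FD 19: (1.102,6.882) -> (-10.066,-8.489) [heading=234, draw]
    FD 2: (-10.066,-8.489) -> (-11.241,-10.107) [heading=234, draw]
    -- iteration 2/4 --
    FD 19: (-11.241,-10.107) -> (-22.409,-25.479) [heading=234, draw]
    FD 2: (-22.409,-25.479) -> (-23.585,-27.097) [heading=234, draw]
    -- iteration 3/4 --
    FD 19: (-23.585,-27.097) -> (-34.753,-42.468) [heading=234, draw]
    FD 2: (-34.753,-42.468) -> (-35.928,-44.086) [heading=234, draw]
    -- iteration 4/4 --
    FD 19: (-35.928,-44.086) -> (-47.096,-59.457) [heading=234, draw]
    FD 2: (-47.096,-59.457) -> (-48.272,-61.075) [heading=234, draw]
  ]
  -- iteration 2/3 --
  FD 2: (-48.272,-61.075) -> (-49.448,-62.693) [heading=234, draw]
  REPEAT 4 [
    -- iteration 1/4 --
    FD 19: (-49.448,-62.693) -> (-60.615,-78.065) [heading=234, draw]
    FD 2: (-60.615,-78.065) -> (-61.791,-79.683) [heading=234, draw]
    -- iteration 2/4 --
    FD 19: (-61.791,-79.683) -> (-72.959,-95.054) [heading=234, draw]
    FD 2: (-72.959,-95.054) -> (-74.135,-96.672) [heading=234, draw]
    -- iteration 3/4 --
    FD 19: (-74.135,-96.672) -> (-85.302,-112.044) [heading=234, draw]
    FD 2: (-85.302,-112.044) -> (-86.478,-113.662) [heading=234, draw]
    -- iteration 4/4 --
    FD 19: (-86.478,-113.662) -> (-97.646,-129.033) [heading=234, draw]
    FD 2: (-97.646,-129.033) -> (-98.821,-130.651) [heading=234, draw]
  ]
  -- iteration 3/3 --
  FD 2: (-98.821,-130.651) -> (-99.997,-132.269) [heading=234, draw]
  REPEAT 4 [
    -- iteration 1/4 --
    FD 19: (-99.997,-132.269) -> (-111.165,-147.64) [heading=234, draw]
    FD 2: (-111.165,-147.64) -> (-112.341,-149.258) [heading=234, draw]
    -- iteration 2/4 --
    FD 19: (-112.341,-149.258) -> (-123.508,-164.63) [heading=234, draw]
    FD 2: (-123.508,-164.63) -> (-124.684,-166.248) [heading=234, draw]
    -- iteration 3/4 --
    FD 19: (-124.684,-166.248) -> (-135.852,-181.619) [heading=234, draw]
    FD 2: (-135.852,-181.619) -> (-137.028,-183.237) [heading=234, draw]
    -- iteration 4/4 --
    FD 19: (-137.028,-183.237) -> (-148.195,-198.608) [heading=234, draw]
    FD 2: (-148.195,-198.608) -> (-149.371,-200.226) [heading=234, draw]
  ]
]
RT 30: heading 234 -> 204
FD 18: (-149.371,-200.226) -> (-165.815,-207.548) [heading=204, draw]
PD: pen down
PU: pen up
FD 8: (-165.815,-207.548) -> (-173.123,-210.802) [heading=204, move]
Final: pos=(-173.123,-210.802), heading=204, 30 segment(s) drawn

Segment lengths:
  seg 1: (0,0) -> (17,0), length = 17
  seg 2: (17,0) -> (2.278,8.5), length = 17
  seg 3: (2.278,8.5) -> (1.102,6.882), length = 2
  seg 4: (1.102,6.882) -> (-10.066,-8.489), length = 19
  seg 5: (-10.066,-8.489) -> (-11.241,-10.107), length = 2
  seg 6: (-11.241,-10.107) -> (-22.409,-25.479), length = 19
  seg 7: (-22.409,-25.479) -> (-23.585,-27.097), length = 2
  seg 8: (-23.585,-27.097) -> (-34.753,-42.468), length = 19
  seg 9: (-34.753,-42.468) -> (-35.928,-44.086), length = 2
  seg 10: (-35.928,-44.086) -> (-47.096,-59.457), length = 19
  seg 11: (-47.096,-59.457) -> (-48.272,-61.075), length = 2
  seg 12: (-48.272,-61.075) -> (-49.448,-62.693), length = 2
  seg 13: (-49.448,-62.693) -> (-60.615,-78.065), length = 19
  seg 14: (-60.615,-78.065) -> (-61.791,-79.683), length = 2
  seg 15: (-61.791,-79.683) -> (-72.959,-95.054), length = 19
  seg 16: (-72.959,-95.054) -> (-74.135,-96.672), length = 2
  seg 17: (-74.135,-96.672) -> (-85.302,-112.044), length = 19
  seg 18: (-85.302,-112.044) -> (-86.478,-113.662), length = 2
  seg 19: (-86.478,-113.662) -> (-97.646,-129.033), length = 19
  seg 20: (-97.646,-129.033) -> (-98.821,-130.651), length = 2
  seg 21: (-98.821,-130.651) -> (-99.997,-132.269), length = 2
  seg 22: (-99.997,-132.269) -> (-111.165,-147.64), length = 19
  seg 23: (-111.165,-147.64) -> (-112.341,-149.258), length = 2
  seg 24: (-112.341,-149.258) -> (-123.508,-164.63), length = 19
  seg 25: (-123.508,-164.63) -> (-124.684,-166.248), length = 2
  seg 26: (-124.684,-166.248) -> (-135.852,-181.619), length = 19
  seg 27: (-135.852,-181.619) -> (-137.028,-183.237), length = 2
  seg 28: (-137.028,-183.237) -> (-148.195,-198.608), length = 19
  seg 29: (-148.195,-198.608) -> (-149.371,-200.226), length = 2
  seg 30: (-149.371,-200.226) -> (-165.815,-207.548), length = 18
Total = 310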